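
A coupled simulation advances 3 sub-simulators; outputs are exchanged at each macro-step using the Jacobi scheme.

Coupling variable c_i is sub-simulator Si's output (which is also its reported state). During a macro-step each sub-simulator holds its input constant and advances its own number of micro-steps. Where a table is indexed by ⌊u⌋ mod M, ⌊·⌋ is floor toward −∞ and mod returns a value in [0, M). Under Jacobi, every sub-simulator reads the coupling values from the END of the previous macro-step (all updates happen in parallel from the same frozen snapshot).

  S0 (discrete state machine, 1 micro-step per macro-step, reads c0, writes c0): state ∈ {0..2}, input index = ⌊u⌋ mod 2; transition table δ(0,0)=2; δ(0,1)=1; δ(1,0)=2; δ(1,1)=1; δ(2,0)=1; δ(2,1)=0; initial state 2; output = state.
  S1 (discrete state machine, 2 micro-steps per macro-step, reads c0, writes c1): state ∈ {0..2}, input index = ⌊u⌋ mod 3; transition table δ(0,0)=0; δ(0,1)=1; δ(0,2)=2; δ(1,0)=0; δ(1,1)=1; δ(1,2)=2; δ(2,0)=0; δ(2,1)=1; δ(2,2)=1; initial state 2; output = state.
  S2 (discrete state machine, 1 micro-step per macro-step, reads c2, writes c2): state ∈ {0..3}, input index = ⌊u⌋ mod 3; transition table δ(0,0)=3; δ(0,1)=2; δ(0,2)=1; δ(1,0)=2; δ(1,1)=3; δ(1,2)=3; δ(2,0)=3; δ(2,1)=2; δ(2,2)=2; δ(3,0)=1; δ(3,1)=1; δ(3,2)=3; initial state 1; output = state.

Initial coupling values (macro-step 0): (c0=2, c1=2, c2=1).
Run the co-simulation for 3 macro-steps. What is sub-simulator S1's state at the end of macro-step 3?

S1 state at macro-step 3 = 1

macro 1: S0 reads c0=2 → after 1×micro: 1; S1 reads c0=2 → after 2×micro: 2; S2 reads c2=1 → after 1×micro: 3 ⇒ (c0=1, c1=2, c2=3)
macro 2: S0 reads c0=1 → after 1×micro: 1; S1 reads c0=1 → after 2×micro: 1; S2 reads c2=3 → after 1×micro: 1 ⇒ (c0=1, c1=1, c2=1)
macro 3: S0 reads c0=1 → after 1×micro: 1; S1 reads c0=1 → after 2×micro: 1; S2 reads c2=1 → after 1×micro: 3 ⇒ (c0=1, c1=1, c2=3)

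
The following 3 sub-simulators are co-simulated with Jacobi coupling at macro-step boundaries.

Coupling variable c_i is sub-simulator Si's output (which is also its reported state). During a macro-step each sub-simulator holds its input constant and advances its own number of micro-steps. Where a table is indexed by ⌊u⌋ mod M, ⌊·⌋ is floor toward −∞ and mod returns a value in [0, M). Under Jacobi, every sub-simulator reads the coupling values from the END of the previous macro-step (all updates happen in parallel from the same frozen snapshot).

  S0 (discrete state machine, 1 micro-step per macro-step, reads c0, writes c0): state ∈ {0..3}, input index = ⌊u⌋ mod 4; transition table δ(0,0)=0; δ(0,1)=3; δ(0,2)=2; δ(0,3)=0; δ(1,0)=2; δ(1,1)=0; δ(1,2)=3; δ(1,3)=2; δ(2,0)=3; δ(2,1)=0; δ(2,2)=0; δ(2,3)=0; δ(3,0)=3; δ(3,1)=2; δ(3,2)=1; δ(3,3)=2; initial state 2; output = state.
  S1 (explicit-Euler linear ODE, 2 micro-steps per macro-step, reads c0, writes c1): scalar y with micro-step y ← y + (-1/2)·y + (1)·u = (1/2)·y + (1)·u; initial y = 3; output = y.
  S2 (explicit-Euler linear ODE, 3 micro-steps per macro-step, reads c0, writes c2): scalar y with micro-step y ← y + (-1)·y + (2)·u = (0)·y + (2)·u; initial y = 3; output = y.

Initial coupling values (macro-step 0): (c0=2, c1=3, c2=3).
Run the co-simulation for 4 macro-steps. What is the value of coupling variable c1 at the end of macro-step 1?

c1 at macro-step 1 = 15/4

macro 1: S0 reads c0=2 → after 1×micro: 0; S1 reads c0=2 → after 2×micro: 15/4; S2 reads c0=2 → after 3×micro: 4 ⇒ (c0=0, c1=15/4, c2=4)
macro 2: S0 reads c0=0 → after 1×micro: 0; S1 reads c0=0 → after 2×micro: 15/16; S2 reads c0=0 → after 3×micro: 0 ⇒ (c0=0, c1=15/16, c2=0)
macro 3: S0 reads c0=0 → after 1×micro: 0; S1 reads c0=0 → after 2×micro: 15/64; S2 reads c0=0 → after 3×micro: 0 ⇒ (c0=0, c1=15/64, c2=0)
macro 4: S0 reads c0=0 → after 1×micro: 0; S1 reads c0=0 → after 2×micro: 15/256; S2 reads c0=0 → after 3×micro: 0 ⇒ (c0=0, c1=15/256, c2=0)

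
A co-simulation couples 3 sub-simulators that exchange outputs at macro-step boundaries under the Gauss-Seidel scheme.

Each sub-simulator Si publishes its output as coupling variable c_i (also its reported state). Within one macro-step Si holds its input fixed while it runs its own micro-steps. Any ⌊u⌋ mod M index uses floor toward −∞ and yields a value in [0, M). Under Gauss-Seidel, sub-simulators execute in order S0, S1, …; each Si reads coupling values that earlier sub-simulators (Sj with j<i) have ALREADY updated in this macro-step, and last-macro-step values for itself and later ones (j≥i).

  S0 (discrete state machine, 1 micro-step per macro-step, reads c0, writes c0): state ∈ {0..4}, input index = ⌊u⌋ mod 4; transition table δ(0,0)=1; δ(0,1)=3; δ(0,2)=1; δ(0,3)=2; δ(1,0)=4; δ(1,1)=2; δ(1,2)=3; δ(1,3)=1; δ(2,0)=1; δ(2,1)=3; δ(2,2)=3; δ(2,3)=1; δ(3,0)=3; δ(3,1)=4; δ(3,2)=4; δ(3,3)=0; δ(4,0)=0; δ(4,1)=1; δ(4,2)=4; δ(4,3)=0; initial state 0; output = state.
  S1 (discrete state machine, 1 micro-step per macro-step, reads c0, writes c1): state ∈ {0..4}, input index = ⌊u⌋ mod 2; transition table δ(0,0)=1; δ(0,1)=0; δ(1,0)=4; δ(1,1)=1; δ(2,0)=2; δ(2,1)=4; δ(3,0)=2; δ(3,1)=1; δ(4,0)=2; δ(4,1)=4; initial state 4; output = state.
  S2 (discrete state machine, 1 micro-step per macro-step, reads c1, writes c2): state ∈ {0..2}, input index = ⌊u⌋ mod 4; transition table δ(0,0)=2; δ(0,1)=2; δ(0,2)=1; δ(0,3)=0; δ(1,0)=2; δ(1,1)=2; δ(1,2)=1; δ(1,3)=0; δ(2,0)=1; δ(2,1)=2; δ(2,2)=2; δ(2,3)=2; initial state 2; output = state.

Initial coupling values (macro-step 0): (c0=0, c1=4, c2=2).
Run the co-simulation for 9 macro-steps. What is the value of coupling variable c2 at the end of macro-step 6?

c2 at macro-step 6 = 1

macro 1: S0 reads c0=0 → after 1×micro: 1; S1 reads c0=1 → after 1×micro: 4; S2 reads c1=4 → after 1×micro: 1 ⇒ (c0=1, c1=4, c2=1)
macro 2: S0 reads c0=1 → after 1×micro: 2; S1 reads c0=2 → after 1×micro: 2; S2 reads c1=2 → after 1×micro: 1 ⇒ (c0=2, c1=2, c2=1)
macro 3: S0 reads c0=2 → after 1×micro: 3; S1 reads c0=3 → after 1×micro: 4; S2 reads c1=4 → after 1×micro: 2 ⇒ (c0=3, c1=4, c2=2)
macro 4: S0 reads c0=3 → after 1×micro: 0; S1 reads c0=0 → after 1×micro: 2; S2 reads c1=2 → after 1×micro: 2 ⇒ (c0=0, c1=2, c2=2)
macro 5: S0 reads c0=0 → after 1×micro: 1; S1 reads c0=1 → after 1×micro: 4; S2 reads c1=4 → after 1×micro: 1 ⇒ (c0=1, c1=4, c2=1)
macro 6: S0 reads c0=1 → after 1×micro: 2; S1 reads c0=2 → after 1×micro: 2; S2 reads c1=2 → after 1×micro: 1 ⇒ (c0=2, c1=2, c2=1)
macro 7: S0 reads c0=2 → after 1×micro: 3; S1 reads c0=3 → after 1×micro: 4; S2 reads c1=4 → after 1×micro: 2 ⇒ (c0=3, c1=4, c2=2)
macro 8: S0 reads c0=3 → after 1×micro: 0; S1 reads c0=0 → after 1×micro: 2; S2 reads c1=2 → after 1×micro: 2 ⇒ (c0=0, c1=2, c2=2)
macro 9: S0 reads c0=0 → after 1×micro: 1; S1 reads c0=1 → after 1×micro: 4; S2 reads c1=4 → after 1×micro: 1 ⇒ (c0=1, c1=4, c2=1)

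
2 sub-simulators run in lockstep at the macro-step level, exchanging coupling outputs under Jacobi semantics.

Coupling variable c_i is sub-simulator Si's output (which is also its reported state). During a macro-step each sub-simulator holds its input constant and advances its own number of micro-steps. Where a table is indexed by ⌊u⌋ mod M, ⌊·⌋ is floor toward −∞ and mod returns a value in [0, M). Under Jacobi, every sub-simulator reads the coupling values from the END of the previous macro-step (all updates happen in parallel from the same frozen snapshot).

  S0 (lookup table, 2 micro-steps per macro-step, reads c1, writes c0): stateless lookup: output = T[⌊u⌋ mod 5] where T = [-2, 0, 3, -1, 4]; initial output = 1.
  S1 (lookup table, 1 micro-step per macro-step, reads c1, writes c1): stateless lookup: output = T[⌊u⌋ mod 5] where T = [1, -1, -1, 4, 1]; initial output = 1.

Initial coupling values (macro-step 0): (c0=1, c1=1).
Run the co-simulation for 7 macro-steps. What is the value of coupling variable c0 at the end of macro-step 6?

macro 1: S0 reads c1=1 → after 2×micro: 0; S1 reads c1=1 → after 1×micro: -1 ⇒ (c0=0, c1=-1)
macro 2: S0 reads c1=-1 → after 2×micro: 4; S1 reads c1=-1 → after 1×micro: 1 ⇒ (c0=4, c1=1)
macro 3: S0 reads c1=1 → after 2×micro: 0; S1 reads c1=1 → after 1×micro: -1 ⇒ (c0=0, c1=-1)
macro 4: S0 reads c1=-1 → after 2×micro: 4; S1 reads c1=-1 → after 1×micro: 1 ⇒ (c0=4, c1=1)
macro 5: S0 reads c1=1 → after 2×micro: 0; S1 reads c1=1 → after 1×micro: -1 ⇒ (c0=0, c1=-1)
macro 6: S0 reads c1=-1 → after 2×micro: 4; S1 reads c1=-1 → after 1×micro: 1 ⇒ (c0=4, c1=1)
macro 7: S0 reads c1=1 → after 2×micro: 0; S1 reads c1=1 → after 1×micro: -1 ⇒ (c0=0, c1=-1)

c0 at macro-step 6 = 4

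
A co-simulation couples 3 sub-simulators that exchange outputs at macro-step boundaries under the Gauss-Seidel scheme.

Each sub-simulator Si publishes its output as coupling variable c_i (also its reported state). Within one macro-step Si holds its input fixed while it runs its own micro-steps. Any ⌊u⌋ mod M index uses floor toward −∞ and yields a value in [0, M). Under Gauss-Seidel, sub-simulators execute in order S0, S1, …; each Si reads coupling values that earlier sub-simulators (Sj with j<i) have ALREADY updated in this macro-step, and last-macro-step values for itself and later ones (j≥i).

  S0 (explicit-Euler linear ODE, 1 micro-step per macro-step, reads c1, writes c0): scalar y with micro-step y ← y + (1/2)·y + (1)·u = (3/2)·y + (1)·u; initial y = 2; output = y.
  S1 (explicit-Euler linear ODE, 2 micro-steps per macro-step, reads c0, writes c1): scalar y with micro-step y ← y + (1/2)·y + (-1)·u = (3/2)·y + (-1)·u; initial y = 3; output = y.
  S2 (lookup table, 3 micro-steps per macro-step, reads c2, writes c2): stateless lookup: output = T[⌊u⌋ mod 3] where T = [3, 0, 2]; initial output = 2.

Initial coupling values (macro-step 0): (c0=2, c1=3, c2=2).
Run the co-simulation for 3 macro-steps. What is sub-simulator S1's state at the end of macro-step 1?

macro 1: S0 reads c1=3 → after 1×micro: 6; S1 reads c0=6 → after 2×micro: -33/4; S2 reads c2=2 → after 3×micro: 2 ⇒ (c0=6, c1=-33/4, c2=2)
macro 2: S0 reads c1=-33/4 → after 1×micro: 3/4; S1 reads c0=3/4 → after 2×micro: -327/16; S2 reads c2=2 → after 3×micro: 2 ⇒ (c0=3/4, c1=-327/16, c2=2)
macro 3: S0 reads c1=-327/16 → after 1×micro: -309/16; S1 reads c0=-309/16 → after 2×micro: 147/64; S2 reads c2=2 → after 3×micro: 2 ⇒ (c0=-309/16, c1=147/64, c2=2)

S1 state at macro-step 1 = -33/4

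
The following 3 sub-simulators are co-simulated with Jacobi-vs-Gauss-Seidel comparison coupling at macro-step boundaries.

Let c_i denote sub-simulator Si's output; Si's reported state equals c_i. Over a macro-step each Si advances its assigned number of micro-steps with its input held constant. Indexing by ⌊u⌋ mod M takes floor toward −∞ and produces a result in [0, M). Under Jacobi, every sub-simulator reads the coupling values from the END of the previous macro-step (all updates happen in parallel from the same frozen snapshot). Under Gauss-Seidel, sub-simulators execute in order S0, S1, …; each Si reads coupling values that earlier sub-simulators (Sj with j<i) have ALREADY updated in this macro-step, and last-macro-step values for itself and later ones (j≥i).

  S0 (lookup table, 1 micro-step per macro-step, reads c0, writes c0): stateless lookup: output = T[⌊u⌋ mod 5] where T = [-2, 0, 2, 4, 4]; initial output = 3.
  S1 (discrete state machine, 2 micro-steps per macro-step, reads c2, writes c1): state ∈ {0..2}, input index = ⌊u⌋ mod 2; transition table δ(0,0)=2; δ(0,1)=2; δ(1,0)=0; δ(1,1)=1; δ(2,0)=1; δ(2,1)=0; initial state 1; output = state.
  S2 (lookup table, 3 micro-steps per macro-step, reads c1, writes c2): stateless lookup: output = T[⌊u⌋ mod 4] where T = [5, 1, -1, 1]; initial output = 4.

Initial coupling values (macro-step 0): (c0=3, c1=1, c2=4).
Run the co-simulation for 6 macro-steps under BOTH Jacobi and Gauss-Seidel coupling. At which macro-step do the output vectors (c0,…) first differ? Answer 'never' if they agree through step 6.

first divergence at macro-step: 1

[Jacobi] macro 1: S0 reads c0=3 → after 1×micro: 4; S1 reads c2=4 → after 2×micro: 2; S2 reads c1=1 → after 3×micro: 1 ⇒ (c0=4, c1=2, c2=1)
[Jacobi] macro 2: S0 reads c0=4 → after 1×micro: 4; S1 reads c2=1 → after 2×micro: 2; S2 reads c1=2 → after 3×micro: -1 ⇒ (c0=4, c1=2, c2=-1)
[Jacobi] macro 3: S0 reads c0=4 → after 1×micro: 4; S1 reads c2=-1 → after 2×micro: 2; S2 reads c1=2 → after 3×micro: -1 ⇒ (c0=4, c1=2, c2=-1)
[Jacobi] macro 4: S0 reads c0=4 → after 1×micro: 4; S1 reads c2=-1 → after 2×micro: 2; S2 reads c1=2 → after 3×micro: -1 ⇒ (c0=4, c1=2, c2=-1)
[Jacobi] macro 5: S0 reads c0=4 → after 1×micro: 4; S1 reads c2=-1 → after 2×micro: 2; S2 reads c1=2 → after 3×micro: -1 ⇒ (c0=4, c1=2, c2=-1)
[Jacobi] macro 6: S0 reads c0=4 → after 1×micro: 4; S1 reads c2=-1 → after 2×micro: 2; S2 reads c1=2 → after 3×micro: -1 ⇒ (c0=4, c1=2, c2=-1)
[Gauss-Seidel] macro 1: S0 reads c0=3 → after 1×micro: 4; S1 reads c2=4 → after 2×micro: 2; S2 reads c1=2 → after 3×micro: -1 ⇒ (c0=4, c1=2, c2=-1)
[Gauss-Seidel] macro 2: S0 reads c0=4 → after 1×micro: 4; S1 reads c2=-1 → after 2×micro: 2; S2 reads c1=2 → after 3×micro: -1 ⇒ (c0=4, c1=2, c2=-1)
[Gauss-Seidel] macro 3: S0 reads c0=4 → after 1×micro: 4; S1 reads c2=-1 → after 2×micro: 2; S2 reads c1=2 → after 3×micro: -1 ⇒ (c0=4, c1=2, c2=-1)
[Gauss-Seidel] macro 4: S0 reads c0=4 → after 1×micro: 4; S1 reads c2=-1 → after 2×micro: 2; S2 reads c1=2 → after 3×micro: -1 ⇒ (c0=4, c1=2, c2=-1)
[Gauss-Seidel] macro 5: S0 reads c0=4 → after 1×micro: 4; S1 reads c2=-1 → after 2×micro: 2; S2 reads c1=2 → after 3×micro: -1 ⇒ (c0=4, c1=2, c2=-1)
[Gauss-Seidel] macro 6: S0 reads c0=4 → after 1×micro: 4; S1 reads c2=-1 → after 2×micro: 2; S2 reads c1=2 → after 3×micro: -1 ⇒ (c0=4, c1=2, c2=-1)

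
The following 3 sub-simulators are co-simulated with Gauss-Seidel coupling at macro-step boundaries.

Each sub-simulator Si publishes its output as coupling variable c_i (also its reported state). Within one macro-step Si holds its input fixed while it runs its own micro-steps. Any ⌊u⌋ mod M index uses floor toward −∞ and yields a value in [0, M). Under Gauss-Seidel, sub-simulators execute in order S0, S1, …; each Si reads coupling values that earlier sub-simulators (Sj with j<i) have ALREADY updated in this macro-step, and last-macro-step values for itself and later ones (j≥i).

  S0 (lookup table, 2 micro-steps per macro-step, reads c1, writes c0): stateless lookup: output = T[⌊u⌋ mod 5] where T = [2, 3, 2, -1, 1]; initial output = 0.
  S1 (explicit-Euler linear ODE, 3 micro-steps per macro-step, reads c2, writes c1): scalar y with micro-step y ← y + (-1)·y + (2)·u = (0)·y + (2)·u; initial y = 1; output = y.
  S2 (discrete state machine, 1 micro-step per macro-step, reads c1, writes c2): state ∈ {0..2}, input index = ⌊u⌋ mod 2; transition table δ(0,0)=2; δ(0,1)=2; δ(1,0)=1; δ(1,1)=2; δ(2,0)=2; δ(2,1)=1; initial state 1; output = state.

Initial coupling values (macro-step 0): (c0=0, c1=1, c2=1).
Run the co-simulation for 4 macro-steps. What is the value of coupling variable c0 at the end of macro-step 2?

c0 at macro-step 2 = 2

macro 1: S0 reads c1=1 → after 2×micro: 3; S1 reads c2=1 → after 3×micro: 2; S2 reads c1=2 → after 1×micro: 1 ⇒ (c0=3, c1=2, c2=1)
macro 2: S0 reads c1=2 → after 2×micro: 2; S1 reads c2=1 → after 3×micro: 2; S2 reads c1=2 → after 1×micro: 1 ⇒ (c0=2, c1=2, c2=1)
macro 3: S0 reads c1=2 → after 2×micro: 2; S1 reads c2=1 → after 3×micro: 2; S2 reads c1=2 → after 1×micro: 1 ⇒ (c0=2, c1=2, c2=1)
macro 4: S0 reads c1=2 → after 2×micro: 2; S1 reads c2=1 → after 3×micro: 2; S2 reads c1=2 → after 1×micro: 1 ⇒ (c0=2, c1=2, c2=1)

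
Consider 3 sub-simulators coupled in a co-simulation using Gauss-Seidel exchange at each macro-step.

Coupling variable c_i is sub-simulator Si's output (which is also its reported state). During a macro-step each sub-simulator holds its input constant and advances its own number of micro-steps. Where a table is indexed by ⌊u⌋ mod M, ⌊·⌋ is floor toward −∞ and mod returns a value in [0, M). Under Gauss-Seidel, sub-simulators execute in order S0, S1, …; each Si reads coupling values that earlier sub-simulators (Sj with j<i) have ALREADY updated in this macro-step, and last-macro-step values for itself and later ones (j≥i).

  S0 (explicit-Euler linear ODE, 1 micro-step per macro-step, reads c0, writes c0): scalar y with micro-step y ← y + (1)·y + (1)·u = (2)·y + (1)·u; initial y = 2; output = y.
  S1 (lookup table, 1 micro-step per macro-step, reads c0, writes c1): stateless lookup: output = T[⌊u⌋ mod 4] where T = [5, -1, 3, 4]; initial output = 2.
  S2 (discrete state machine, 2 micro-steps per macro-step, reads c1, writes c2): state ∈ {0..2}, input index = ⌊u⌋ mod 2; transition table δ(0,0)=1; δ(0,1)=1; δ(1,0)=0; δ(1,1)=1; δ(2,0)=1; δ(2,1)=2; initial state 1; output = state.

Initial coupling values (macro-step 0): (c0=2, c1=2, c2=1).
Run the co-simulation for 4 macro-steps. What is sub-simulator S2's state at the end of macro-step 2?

S2 state at macro-step 2 = 1

macro 1: S0 reads c0=2 → after 1×micro: 6; S1 reads c0=6 → after 1×micro: 3; S2 reads c1=3 → after 2×micro: 1 ⇒ (c0=6, c1=3, c2=1)
macro 2: S0 reads c0=6 → after 1×micro: 18; S1 reads c0=18 → after 1×micro: 3; S2 reads c1=3 → after 2×micro: 1 ⇒ (c0=18, c1=3, c2=1)
macro 3: S0 reads c0=18 → after 1×micro: 54; S1 reads c0=54 → after 1×micro: 3; S2 reads c1=3 → after 2×micro: 1 ⇒ (c0=54, c1=3, c2=1)
macro 4: S0 reads c0=54 → after 1×micro: 162; S1 reads c0=162 → after 1×micro: 3; S2 reads c1=3 → after 2×micro: 1 ⇒ (c0=162, c1=3, c2=1)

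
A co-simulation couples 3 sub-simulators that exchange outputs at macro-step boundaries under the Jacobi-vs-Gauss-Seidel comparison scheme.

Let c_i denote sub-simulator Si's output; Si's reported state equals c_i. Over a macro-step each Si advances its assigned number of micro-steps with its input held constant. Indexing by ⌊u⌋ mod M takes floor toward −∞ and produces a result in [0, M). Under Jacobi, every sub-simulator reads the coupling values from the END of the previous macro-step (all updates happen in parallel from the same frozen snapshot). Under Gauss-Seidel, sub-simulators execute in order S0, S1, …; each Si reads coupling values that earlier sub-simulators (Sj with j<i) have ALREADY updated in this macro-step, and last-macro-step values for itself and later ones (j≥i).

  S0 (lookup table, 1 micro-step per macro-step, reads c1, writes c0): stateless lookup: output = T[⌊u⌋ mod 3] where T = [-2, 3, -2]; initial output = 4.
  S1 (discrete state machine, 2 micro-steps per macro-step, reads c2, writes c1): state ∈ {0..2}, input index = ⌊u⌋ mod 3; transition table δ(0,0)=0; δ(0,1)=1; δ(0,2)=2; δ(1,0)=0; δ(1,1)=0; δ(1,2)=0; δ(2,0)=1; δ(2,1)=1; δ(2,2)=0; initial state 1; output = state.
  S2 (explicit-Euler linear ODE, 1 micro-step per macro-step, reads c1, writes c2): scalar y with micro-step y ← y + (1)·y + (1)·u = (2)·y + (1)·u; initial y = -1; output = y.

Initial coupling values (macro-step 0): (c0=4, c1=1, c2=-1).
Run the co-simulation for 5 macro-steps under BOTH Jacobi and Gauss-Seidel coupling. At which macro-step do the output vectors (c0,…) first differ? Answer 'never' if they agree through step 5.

[Jacobi] macro 1: S0 reads c1=1 → after 1×micro: 3; S1 reads c2=-1 → after 2×micro: 2; S2 reads c1=1 → after 1×micro: -1 ⇒ (c0=3, c1=2, c2=-1)
[Jacobi] macro 2: S0 reads c1=2 → after 1×micro: -2; S1 reads c2=-1 → after 2×micro: 2; S2 reads c1=2 → after 1×micro: 0 ⇒ (c0=-2, c1=2, c2=0)
[Jacobi] macro 3: S0 reads c1=2 → after 1×micro: -2; S1 reads c2=0 → after 2×micro: 0; S2 reads c1=2 → after 1×micro: 2 ⇒ (c0=-2, c1=0, c2=2)
[Jacobi] macro 4: S0 reads c1=0 → after 1×micro: -2; S1 reads c2=2 → after 2×micro: 0; S2 reads c1=0 → after 1×micro: 4 ⇒ (c0=-2, c1=0, c2=4)
[Jacobi] macro 5: S0 reads c1=0 → after 1×micro: -2; S1 reads c2=4 → after 2×micro: 0; S2 reads c1=0 → after 1×micro: 8 ⇒ (c0=-2, c1=0, c2=8)
[Gauss-Seidel] macro 1: S0 reads c1=1 → after 1×micro: 3; S1 reads c2=-1 → after 2×micro: 2; S2 reads c1=2 → after 1×micro: 0 ⇒ (c0=3, c1=2, c2=0)
[Gauss-Seidel] macro 2: S0 reads c1=2 → after 1×micro: -2; S1 reads c2=0 → after 2×micro: 0; S2 reads c1=0 → after 1×micro: 0 ⇒ (c0=-2, c1=0, c2=0)
[Gauss-Seidel] macro 3: S0 reads c1=0 → after 1×micro: -2; S1 reads c2=0 → after 2×micro: 0; S2 reads c1=0 → after 1×micro: 0 ⇒ (c0=-2, c1=0, c2=0)
[Gauss-Seidel] macro 4: S0 reads c1=0 → after 1×micro: -2; S1 reads c2=0 → after 2×micro: 0; S2 reads c1=0 → after 1×micro: 0 ⇒ (c0=-2, c1=0, c2=0)
[Gauss-Seidel] macro 5: S0 reads c1=0 → after 1×micro: -2; S1 reads c2=0 → after 2×micro: 0; S2 reads c1=0 → after 1×micro: 0 ⇒ (c0=-2, c1=0, c2=0)

first divergence at macro-step: 1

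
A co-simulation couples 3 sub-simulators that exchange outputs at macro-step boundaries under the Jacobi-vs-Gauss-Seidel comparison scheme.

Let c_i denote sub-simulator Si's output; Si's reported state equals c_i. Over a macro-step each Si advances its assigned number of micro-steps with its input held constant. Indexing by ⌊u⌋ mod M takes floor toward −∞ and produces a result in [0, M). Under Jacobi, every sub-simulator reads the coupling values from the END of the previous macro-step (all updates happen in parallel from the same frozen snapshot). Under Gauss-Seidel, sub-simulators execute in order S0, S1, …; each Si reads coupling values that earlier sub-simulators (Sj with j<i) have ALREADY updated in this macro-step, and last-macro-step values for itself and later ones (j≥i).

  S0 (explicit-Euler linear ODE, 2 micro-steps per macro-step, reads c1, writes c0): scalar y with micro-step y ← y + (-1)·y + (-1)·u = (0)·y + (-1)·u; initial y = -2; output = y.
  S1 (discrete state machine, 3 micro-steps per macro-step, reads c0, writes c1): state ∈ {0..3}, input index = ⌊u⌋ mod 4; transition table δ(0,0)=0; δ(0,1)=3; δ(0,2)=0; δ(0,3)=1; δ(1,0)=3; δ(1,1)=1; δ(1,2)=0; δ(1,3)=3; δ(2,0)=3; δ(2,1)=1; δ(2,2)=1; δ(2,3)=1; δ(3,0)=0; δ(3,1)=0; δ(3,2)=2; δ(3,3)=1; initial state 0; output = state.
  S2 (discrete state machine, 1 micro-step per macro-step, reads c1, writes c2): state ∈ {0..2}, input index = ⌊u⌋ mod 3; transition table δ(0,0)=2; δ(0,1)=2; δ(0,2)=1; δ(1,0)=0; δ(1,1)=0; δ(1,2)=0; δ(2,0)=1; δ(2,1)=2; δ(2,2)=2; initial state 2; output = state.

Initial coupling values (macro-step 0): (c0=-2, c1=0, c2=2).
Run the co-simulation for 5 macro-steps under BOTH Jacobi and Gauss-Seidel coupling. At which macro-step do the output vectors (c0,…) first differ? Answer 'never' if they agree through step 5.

[Jacobi] macro 1: S0 reads c1=0 → after 2×micro: 0; S1 reads c0=-2 → after 3×micro: 0; S2 reads c1=0 → after 1×micro: 1 ⇒ (c0=0, c1=0, c2=1)
[Jacobi] macro 2: S0 reads c1=0 → after 2×micro: 0; S1 reads c0=0 → after 3×micro: 0; S2 reads c1=0 → after 1×micro: 0 ⇒ (c0=0, c1=0, c2=0)
[Jacobi] macro 3: S0 reads c1=0 → after 2×micro: 0; S1 reads c0=0 → after 3×micro: 0; S2 reads c1=0 → after 1×micro: 2 ⇒ (c0=0, c1=0, c2=2)
[Jacobi] macro 4: S0 reads c1=0 → after 2×micro: 0; S1 reads c0=0 → after 3×micro: 0; S2 reads c1=0 → after 1×micro: 1 ⇒ (c0=0, c1=0, c2=1)
[Jacobi] macro 5: S0 reads c1=0 → after 2×micro: 0; S1 reads c0=0 → after 3×micro: 0; S2 reads c1=0 → after 1×micro: 0 ⇒ (c0=0, c1=0, c2=0)
[Gauss-Seidel] macro 1: S0 reads c1=0 → after 2×micro: 0; S1 reads c0=0 → after 3×micro: 0; S2 reads c1=0 → after 1×micro: 1 ⇒ (c0=0, c1=0, c2=1)
[Gauss-Seidel] macro 2: S0 reads c1=0 → after 2×micro: 0; S1 reads c0=0 → after 3×micro: 0; S2 reads c1=0 → after 1×micro: 0 ⇒ (c0=0, c1=0, c2=0)
[Gauss-Seidel] macro 3: S0 reads c1=0 → after 2×micro: 0; S1 reads c0=0 → after 3×micro: 0; S2 reads c1=0 → after 1×micro: 2 ⇒ (c0=0, c1=0, c2=2)
[Gauss-Seidel] macro 4: S0 reads c1=0 → after 2×micro: 0; S1 reads c0=0 → after 3×micro: 0; S2 reads c1=0 → after 1×micro: 1 ⇒ (c0=0, c1=0, c2=1)
[Gauss-Seidel] macro 5: S0 reads c1=0 → after 2×micro: 0; S1 reads c0=0 → after 3×micro: 0; S2 reads c1=0 → after 1×micro: 0 ⇒ (c0=0, c1=0, c2=0)

first divergence at macro-step: never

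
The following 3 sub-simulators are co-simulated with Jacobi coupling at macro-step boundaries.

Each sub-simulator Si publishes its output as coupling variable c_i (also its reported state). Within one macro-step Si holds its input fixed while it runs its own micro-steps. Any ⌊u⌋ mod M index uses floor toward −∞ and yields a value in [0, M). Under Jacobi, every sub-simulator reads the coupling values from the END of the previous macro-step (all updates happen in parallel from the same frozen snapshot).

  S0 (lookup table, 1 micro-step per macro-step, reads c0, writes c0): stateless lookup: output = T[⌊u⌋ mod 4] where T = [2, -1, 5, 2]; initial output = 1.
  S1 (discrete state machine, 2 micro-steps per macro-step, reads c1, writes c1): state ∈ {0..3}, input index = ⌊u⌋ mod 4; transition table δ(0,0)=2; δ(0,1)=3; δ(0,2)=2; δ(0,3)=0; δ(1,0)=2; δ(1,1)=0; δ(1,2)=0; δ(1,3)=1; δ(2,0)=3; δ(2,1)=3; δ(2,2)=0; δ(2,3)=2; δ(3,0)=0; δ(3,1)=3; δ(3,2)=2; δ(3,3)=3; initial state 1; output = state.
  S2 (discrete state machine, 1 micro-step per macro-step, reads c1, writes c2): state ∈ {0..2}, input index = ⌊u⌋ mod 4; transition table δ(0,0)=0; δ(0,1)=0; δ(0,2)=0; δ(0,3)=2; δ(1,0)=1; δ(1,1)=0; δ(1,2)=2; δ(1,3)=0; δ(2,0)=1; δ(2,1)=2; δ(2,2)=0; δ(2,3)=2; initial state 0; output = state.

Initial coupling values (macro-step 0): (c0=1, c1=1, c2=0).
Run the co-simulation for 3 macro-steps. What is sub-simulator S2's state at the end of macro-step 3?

macro 1: S0 reads c0=1 → after 1×micro: -1; S1 reads c1=1 → after 2×micro: 3; S2 reads c1=1 → after 1×micro: 0 ⇒ (c0=-1, c1=3, c2=0)
macro 2: S0 reads c0=-1 → after 1×micro: 2; S1 reads c1=3 → after 2×micro: 3; S2 reads c1=3 → after 1×micro: 2 ⇒ (c0=2, c1=3, c2=2)
macro 3: S0 reads c0=2 → after 1×micro: 5; S1 reads c1=3 → after 2×micro: 3; S2 reads c1=3 → after 1×micro: 2 ⇒ (c0=5, c1=3, c2=2)

S2 state at macro-step 3 = 2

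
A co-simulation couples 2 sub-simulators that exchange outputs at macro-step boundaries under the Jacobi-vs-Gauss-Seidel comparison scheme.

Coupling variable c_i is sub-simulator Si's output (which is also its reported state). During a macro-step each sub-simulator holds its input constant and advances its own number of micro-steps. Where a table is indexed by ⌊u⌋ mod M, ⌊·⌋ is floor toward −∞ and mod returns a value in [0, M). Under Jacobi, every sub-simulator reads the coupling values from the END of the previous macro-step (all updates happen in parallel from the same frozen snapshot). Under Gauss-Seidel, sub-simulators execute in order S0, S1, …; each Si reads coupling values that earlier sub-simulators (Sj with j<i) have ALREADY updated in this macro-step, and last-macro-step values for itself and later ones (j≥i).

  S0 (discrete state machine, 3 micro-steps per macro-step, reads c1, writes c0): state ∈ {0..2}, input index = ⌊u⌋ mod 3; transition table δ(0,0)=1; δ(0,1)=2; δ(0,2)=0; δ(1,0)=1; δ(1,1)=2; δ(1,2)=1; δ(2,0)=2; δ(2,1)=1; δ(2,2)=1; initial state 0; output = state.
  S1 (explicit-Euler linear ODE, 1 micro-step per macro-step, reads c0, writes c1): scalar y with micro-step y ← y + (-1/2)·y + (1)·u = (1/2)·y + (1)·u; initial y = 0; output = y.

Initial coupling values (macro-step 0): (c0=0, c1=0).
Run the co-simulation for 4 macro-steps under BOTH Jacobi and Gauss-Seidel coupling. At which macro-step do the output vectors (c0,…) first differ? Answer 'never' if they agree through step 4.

[Jacobi] macro 1: S0 reads c1=0 → after 3×micro: 1; S1 reads c0=0 → after 1×micro: 0 ⇒ (c0=1, c1=0)
[Jacobi] macro 2: S0 reads c1=0 → after 3×micro: 1; S1 reads c0=1 → after 1×micro: 1 ⇒ (c0=1, c1=1)
[Jacobi] macro 3: S0 reads c1=1 → after 3×micro: 2; S1 reads c0=1 → after 1×micro: 3/2 ⇒ (c0=2, c1=3/2)
[Jacobi] macro 4: S0 reads c1=3/2 → after 3×micro: 1; S1 reads c0=2 → after 1×micro: 11/4 ⇒ (c0=1, c1=11/4)
[Gauss-Seidel] macro 1: S0 reads c1=0 → after 3×micro: 1; S1 reads c0=1 → after 1×micro: 1 ⇒ (c0=1, c1=1)
[Gauss-Seidel] macro 2: S0 reads c1=1 → after 3×micro: 2; S1 reads c0=2 → after 1×micro: 5/2 ⇒ (c0=2, c1=5/2)
[Gauss-Seidel] macro 3: S0 reads c1=5/2 → after 3×micro: 1; S1 reads c0=1 → after 1×micro: 9/4 ⇒ (c0=1, c1=9/4)
[Gauss-Seidel] macro 4: S0 reads c1=9/4 → after 3×micro: 1; S1 reads c0=1 → after 1×micro: 17/8 ⇒ (c0=1, c1=17/8)

first divergence at macro-step: 1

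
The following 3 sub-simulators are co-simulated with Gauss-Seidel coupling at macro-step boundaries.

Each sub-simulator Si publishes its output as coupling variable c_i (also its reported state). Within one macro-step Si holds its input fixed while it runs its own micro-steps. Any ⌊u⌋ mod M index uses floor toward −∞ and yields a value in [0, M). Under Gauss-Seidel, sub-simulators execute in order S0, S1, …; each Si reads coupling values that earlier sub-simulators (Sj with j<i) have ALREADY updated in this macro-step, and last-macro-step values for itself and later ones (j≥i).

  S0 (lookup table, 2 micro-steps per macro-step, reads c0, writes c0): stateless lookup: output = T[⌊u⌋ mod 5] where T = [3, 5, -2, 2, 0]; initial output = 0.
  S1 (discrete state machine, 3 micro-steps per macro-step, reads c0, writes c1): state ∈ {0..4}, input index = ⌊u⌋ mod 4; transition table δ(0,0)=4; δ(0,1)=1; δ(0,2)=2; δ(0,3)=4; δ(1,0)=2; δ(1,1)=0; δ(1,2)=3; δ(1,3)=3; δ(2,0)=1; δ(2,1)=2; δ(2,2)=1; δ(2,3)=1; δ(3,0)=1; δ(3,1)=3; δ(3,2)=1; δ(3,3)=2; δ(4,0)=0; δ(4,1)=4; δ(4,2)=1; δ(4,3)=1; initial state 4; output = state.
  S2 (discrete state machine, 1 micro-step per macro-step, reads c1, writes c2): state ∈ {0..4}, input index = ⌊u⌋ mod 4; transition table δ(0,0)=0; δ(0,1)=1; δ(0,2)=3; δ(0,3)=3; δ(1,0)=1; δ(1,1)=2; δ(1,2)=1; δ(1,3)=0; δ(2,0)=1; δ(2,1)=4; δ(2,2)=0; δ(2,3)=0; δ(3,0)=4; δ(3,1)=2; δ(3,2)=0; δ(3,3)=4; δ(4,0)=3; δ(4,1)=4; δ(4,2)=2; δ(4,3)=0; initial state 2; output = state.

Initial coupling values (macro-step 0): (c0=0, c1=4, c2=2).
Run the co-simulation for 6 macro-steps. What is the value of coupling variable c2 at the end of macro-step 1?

macro 1: S0 reads c0=0 → after 2×micro: 3; S1 reads c0=3 → after 3×micro: 2; S2 reads c1=2 → after 1×micro: 0 ⇒ (c0=3, c1=2, c2=0)
macro 2: S0 reads c0=3 → after 2×micro: 2; S1 reads c0=2 → after 3×micro: 1; S2 reads c1=1 → after 1×micro: 1 ⇒ (c0=2, c1=1, c2=1)
macro 3: S0 reads c0=2 → after 2×micro: -2; S1 reads c0=-2 → after 3×micro: 3; S2 reads c1=3 → after 1×micro: 0 ⇒ (c0=-2, c1=3, c2=0)
macro 4: S0 reads c0=-2 → after 2×micro: 2; S1 reads c0=2 → after 3×micro: 1; S2 reads c1=1 → after 1×micro: 1 ⇒ (c0=2, c1=1, c2=1)
macro 5: S0 reads c0=2 → after 2×micro: -2; S1 reads c0=-2 → after 3×micro: 3; S2 reads c1=3 → after 1×micro: 0 ⇒ (c0=-2, c1=3, c2=0)
macro 6: S0 reads c0=-2 → after 2×micro: 2; S1 reads c0=2 → after 3×micro: 1; S2 reads c1=1 → after 1×micro: 1 ⇒ (c0=2, c1=1, c2=1)

c2 at macro-step 1 = 0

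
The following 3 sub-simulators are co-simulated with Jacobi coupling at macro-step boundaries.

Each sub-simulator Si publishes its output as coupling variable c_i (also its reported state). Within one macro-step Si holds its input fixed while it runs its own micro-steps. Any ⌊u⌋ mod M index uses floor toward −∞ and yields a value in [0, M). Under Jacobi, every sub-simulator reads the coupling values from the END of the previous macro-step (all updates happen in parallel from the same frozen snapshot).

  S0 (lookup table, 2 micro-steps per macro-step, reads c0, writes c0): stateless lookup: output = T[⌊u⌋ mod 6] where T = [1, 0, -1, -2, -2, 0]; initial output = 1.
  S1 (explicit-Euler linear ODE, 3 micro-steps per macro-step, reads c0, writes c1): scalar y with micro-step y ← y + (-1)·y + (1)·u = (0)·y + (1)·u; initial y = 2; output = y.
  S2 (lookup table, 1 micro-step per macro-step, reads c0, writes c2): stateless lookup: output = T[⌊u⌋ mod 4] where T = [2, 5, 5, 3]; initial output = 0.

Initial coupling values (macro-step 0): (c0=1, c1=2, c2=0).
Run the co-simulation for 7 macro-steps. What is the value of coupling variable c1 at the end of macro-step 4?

macro 1: S0 reads c0=1 → after 2×micro: 0; S1 reads c0=1 → after 3×micro: 1; S2 reads c0=1 → after 1×micro: 5 ⇒ (c0=0, c1=1, c2=5)
macro 2: S0 reads c0=0 → after 2×micro: 1; S1 reads c0=0 → after 3×micro: 0; S2 reads c0=0 → after 1×micro: 2 ⇒ (c0=1, c1=0, c2=2)
macro 3: S0 reads c0=1 → after 2×micro: 0; S1 reads c0=1 → after 3×micro: 1; S2 reads c0=1 → after 1×micro: 5 ⇒ (c0=0, c1=1, c2=5)
macro 4: S0 reads c0=0 → after 2×micro: 1; S1 reads c0=0 → after 3×micro: 0; S2 reads c0=0 → after 1×micro: 2 ⇒ (c0=1, c1=0, c2=2)
macro 5: S0 reads c0=1 → after 2×micro: 0; S1 reads c0=1 → after 3×micro: 1; S2 reads c0=1 → after 1×micro: 5 ⇒ (c0=0, c1=1, c2=5)
macro 6: S0 reads c0=0 → after 2×micro: 1; S1 reads c0=0 → after 3×micro: 0; S2 reads c0=0 → after 1×micro: 2 ⇒ (c0=1, c1=0, c2=2)
macro 7: S0 reads c0=1 → after 2×micro: 0; S1 reads c0=1 → after 3×micro: 1; S2 reads c0=1 → after 1×micro: 5 ⇒ (c0=0, c1=1, c2=5)

c1 at macro-step 4 = 0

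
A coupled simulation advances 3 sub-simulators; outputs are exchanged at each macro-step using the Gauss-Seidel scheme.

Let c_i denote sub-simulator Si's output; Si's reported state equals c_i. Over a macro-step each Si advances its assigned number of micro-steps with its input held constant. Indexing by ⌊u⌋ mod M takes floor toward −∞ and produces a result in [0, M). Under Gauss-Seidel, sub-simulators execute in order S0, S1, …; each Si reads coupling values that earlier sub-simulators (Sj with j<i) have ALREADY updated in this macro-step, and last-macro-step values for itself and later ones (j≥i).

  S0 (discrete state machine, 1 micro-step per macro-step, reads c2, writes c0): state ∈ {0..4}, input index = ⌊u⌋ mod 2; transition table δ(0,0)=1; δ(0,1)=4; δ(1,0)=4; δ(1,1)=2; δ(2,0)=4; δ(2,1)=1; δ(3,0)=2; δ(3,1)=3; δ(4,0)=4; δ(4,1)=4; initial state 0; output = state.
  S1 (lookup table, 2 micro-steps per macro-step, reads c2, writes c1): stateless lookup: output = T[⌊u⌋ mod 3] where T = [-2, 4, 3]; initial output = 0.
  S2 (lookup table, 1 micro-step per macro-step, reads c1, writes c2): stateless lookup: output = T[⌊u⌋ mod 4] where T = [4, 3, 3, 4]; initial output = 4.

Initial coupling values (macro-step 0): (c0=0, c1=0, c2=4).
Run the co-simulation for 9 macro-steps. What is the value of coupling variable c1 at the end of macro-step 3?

macro 1: S0 reads c2=4 → after 1×micro: 1; S1 reads c2=4 → after 2×micro: 4; S2 reads c1=4 → after 1×micro: 4 ⇒ (c0=1, c1=4, c2=4)
macro 2: S0 reads c2=4 → after 1×micro: 4; S1 reads c2=4 → after 2×micro: 4; S2 reads c1=4 → after 1×micro: 4 ⇒ (c0=4, c1=4, c2=4)
macro 3: S0 reads c2=4 → after 1×micro: 4; S1 reads c2=4 → after 2×micro: 4; S2 reads c1=4 → after 1×micro: 4 ⇒ (c0=4, c1=4, c2=4)
macro 4: S0 reads c2=4 → after 1×micro: 4; S1 reads c2=4 → after 2×micro: 4; S2 reads c1=4 → after 1×micro: 4 ⇒ (c0=4, c1=4, c2=4)
macro 5: S0 reads c2=4 → after 1×micro: 4; S1 reads c2=4 → after 2×micro: 4; S2 reads c1=4 → after 1×micro: 4 ⇒ (c0=4, c1=4, c2=4)
macro 6: S0 reads c2=4 → after 1×micro: 4; S1 reads c2=4 → after 2×micro: 4; S2 reads c1=4 → after 1×micro: 4 ⇒ (c0=4, c1=4, c2=4)
macro 7: S0 reads c2=4 → after 1×micro: 4; S1 reads c2=4 → after 2×micro: 4; S2 reads c1=4 → after 1×micro: 4 ⇒ (c0=4, c1=4, c2=4)
macro 8: S0 reads c2=4 → after 1×micro: 4; S1 reads c2=4 → after 2×micro: 4; S2 reads c1=4 → after 1×micro: 4 ⇒ (c0=4, c1=4, c2=4)
macro 9: S0 reads c2=4 → after 1×micro: 4; S1 reads c2=4 → after 2×micro: 4; S2 reads c1=4 → after 1×micro: 4 ⇒ (c0=4, c1=4, c2=4)

c1 at macro-step 3 = 4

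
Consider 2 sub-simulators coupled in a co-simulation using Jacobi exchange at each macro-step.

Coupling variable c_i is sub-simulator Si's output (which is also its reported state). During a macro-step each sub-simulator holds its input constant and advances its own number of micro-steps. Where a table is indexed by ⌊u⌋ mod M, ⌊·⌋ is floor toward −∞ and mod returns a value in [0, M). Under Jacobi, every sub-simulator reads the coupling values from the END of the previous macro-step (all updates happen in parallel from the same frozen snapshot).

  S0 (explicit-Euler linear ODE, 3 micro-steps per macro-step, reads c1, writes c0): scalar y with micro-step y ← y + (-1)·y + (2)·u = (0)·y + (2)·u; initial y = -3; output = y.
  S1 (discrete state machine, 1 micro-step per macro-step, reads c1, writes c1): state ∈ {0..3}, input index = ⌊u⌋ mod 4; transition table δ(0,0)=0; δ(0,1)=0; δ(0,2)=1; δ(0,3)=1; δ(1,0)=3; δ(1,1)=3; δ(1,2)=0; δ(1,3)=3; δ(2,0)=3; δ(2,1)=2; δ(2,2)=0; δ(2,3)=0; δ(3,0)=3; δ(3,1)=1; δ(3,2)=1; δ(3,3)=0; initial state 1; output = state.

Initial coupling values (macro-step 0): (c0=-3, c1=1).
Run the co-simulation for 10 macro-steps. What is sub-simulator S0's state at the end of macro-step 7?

S0 state at macro-step 7 = 0

macro 1: S0 reads c1=1 → after 3×micro: 2; S1 reads c1=1 → after 1×micro: 3 ⇒ (c0=2, c1=3)
macro 2: S0 reads c1=3 → after 3×micro: 6; S1 reads c1=3 → after 1×micro: 0 ⇒ (c0=6, c1=0)
macro 3: S0 reads c1=0 → after 3×micro: 0; S1 reads c1=0 → after 1×micro: 0 ⇒ (c0=0, c1=0)
macro 4: S0 reads c1=0 → after 3×micro: 0; S1 reads c1=0 → after 1×micro: 0 ⇒ (c0=0, c1=0)
macro 5: S0 reads c1=0 → after 3×micro: 0; S1 reads c1=0 → after 1×micro: 0 ⇒ (c0=0, c1=0)
macro 6: S0 reads c1=0 → after 3×micro: 0; S1 reads c1=0 → after 1×micro: 0 ⇒ (c0=0, c1=0)
macro 7: S0 reads c1=0 → after 3×micro: 0; S1 reads c1=0 → after 1×micro: 0 ⇒ (c0=0, c1=0)
macro 8: S0 reads c1=0 → after 3×micro: 0; S1 reads c1=0 → after 1×micro: 0 ⇒ (c0=0, c1=0)
macro 9: S0 reads c1=0 → after 3×micro: 0; S1 reads c1=0 → after 1×micro: 0 ⇒ (c0=0, c1=0)
macro 10: S0 reads c1=0 → after 3×micro: 0; S1 reads c1=0 → after 1×micro: 0 ⇒ (c0=0, c1=0)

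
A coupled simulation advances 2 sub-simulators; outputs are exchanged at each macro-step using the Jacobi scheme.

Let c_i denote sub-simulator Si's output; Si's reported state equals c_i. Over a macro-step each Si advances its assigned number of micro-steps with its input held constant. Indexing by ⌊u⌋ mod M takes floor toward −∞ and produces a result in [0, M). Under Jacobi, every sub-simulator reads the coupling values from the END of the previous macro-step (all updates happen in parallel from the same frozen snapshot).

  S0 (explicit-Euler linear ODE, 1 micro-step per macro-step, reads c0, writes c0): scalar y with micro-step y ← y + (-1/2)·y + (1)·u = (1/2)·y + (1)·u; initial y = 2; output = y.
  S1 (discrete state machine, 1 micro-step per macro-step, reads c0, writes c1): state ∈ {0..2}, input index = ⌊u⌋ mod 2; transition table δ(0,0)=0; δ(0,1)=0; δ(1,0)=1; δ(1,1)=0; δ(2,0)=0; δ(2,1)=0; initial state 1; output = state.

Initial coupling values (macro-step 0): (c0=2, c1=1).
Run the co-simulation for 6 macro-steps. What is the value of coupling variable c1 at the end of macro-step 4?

macro 1: S0 reads c0=2 → after 1×micro: 3; S1 reads c0=2 → after 1×micro: 1 ⇒ (c0=3, c1=1)
macro 2: S0 reads c0=3 → after 1×micro: 9/2; S1 reads c0=3 → after 1×micro: 0 ⇒ (c0=9/2, c1=0)
macro 3: S0 reads c0=9/2 → after 1×micro: 27/4; S1 reads c0=9/2 → after 1×micro: 0 ⇒ (c0=27/4, c1=0)
macro 4: S0 reads c0=27/4 → after 1×micro: 81/8; S1 reads c0=27/4 → after 1×micro: 0 ⇒ (c0=81/8, c1=0)
macro 5: S0 reads c0=81/8 → after 1×micro: 243/16; S1 reads c0=81/8 → after 1×micro: 0 ⇒ (c0=243/16, c1=0)
macro 6: S0 reads c0=243/16 → after 1×micro: 729/32; S1 reads c0=243/16 → after 1×micro: 0 ⇒ (c0=729/32, c1=0)

c1 at macro-step 4 = 0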